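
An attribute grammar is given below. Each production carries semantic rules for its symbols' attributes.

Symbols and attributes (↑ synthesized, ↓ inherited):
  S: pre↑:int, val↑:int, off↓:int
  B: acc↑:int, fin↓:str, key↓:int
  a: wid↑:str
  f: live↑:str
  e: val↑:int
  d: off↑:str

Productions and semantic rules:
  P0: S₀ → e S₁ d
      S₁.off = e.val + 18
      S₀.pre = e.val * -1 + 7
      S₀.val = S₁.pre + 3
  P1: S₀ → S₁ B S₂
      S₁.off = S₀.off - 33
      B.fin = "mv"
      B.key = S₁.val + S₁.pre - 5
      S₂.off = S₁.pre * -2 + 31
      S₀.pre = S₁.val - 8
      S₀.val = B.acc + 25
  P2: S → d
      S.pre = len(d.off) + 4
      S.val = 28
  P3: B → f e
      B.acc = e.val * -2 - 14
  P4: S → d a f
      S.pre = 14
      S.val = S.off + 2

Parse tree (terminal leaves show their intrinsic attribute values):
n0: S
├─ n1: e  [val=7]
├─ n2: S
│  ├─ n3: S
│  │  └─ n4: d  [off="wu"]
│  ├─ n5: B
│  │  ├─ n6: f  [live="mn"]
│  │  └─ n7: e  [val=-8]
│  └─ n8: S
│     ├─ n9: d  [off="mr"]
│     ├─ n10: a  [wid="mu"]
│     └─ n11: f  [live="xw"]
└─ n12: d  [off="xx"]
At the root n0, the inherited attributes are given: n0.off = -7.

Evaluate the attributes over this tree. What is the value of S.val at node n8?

21

1. n0.off = -7  [given at root]
2. n1.val = 7  [terminal]
3. n2.off = 25  [e.val + 18]
4. n3.off = -8  [S₀.off - 33]
5. n4.off = "wu"  [terminal]
6. n3.pre = 6  [len(d.off) + 4]
7. n3.val = 28  [28]
8. n5.fin = "mv"  ["mv"]
9. n5.key = 29  [S₁.val + S₁.pre - 5]
10. n6.live = "mn"  [terminal]
11. n7.val = -8  [terminal]
12. n5.acc = 2  [e.val * -2 - 14]
13. n8.off = 19  [S₁.pre * -2 + 31]
14. n9.off = "mr"  [terminal]
15. n10.wid = "mu"  [terminal]
16. n11.live = "xw"  [terminal]
17. n8.pre = 14  [14]
18. n8.val = 21  [S.off + 2]
19. n2.pre = 20  [S₁.val - 8]
20. n2.val = 27  [B.acc + 25]
21. n12.off = "xx"  [terminal]
22. n0.pre = 0  [e.val * -1 + 7]
23. n0.val = 23  [S₁.pre + 3]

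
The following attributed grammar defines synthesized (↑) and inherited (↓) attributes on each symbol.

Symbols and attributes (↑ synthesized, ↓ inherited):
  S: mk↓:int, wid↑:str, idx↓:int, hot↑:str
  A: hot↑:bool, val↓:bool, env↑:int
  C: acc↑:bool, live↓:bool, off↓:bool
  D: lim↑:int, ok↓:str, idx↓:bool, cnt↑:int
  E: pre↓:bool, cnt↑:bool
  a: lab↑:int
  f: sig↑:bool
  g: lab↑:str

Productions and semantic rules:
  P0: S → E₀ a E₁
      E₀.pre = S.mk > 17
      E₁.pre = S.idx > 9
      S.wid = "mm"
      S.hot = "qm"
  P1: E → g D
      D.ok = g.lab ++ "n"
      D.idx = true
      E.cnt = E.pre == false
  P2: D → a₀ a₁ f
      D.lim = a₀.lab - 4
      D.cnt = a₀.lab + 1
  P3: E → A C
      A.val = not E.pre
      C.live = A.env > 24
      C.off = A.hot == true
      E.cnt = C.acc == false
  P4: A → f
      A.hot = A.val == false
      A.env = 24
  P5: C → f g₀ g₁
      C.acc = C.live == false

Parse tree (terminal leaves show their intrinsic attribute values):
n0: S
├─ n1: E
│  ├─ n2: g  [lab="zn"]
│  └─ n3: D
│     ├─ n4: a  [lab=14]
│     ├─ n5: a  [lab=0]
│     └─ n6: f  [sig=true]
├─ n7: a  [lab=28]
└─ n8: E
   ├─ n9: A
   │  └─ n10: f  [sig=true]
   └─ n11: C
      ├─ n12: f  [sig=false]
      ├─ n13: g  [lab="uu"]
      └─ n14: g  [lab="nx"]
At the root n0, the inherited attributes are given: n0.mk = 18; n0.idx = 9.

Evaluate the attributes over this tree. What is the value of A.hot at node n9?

1. n0.mk = 18  [given at root]
2. n0.idx = 9  [given at root]
3. n1.pre = true  [S.mk > 17]
4. n2.lab = "zn"  [terminal]
5. n3.ok = "znn"  [g.lab ++ "n"]
6. n3.idx = true  [true]
7. n4.lab = 14  [terminal]
8. n5.lab = 0  [terminal]
9. n6.sig = true  [terminal]
10. n3.lim = 10  [a₀.lab - 4]
11. n3.cnt = 15  [a₀.lab + 1]
12. n1.cnt = false  [E.pre == false]
13. n7.lab = 28  [terminal]
14. n8.pre = false  [S.idx > 9]
15. n9.val = true  [not E.pre]
16. n10.sig = true  [terminal]
17. n9.hot = false  [A.val == false]
18. n9.env = 24  [24]
19. n11.live = false  [A.env > 24]
20. n11.off = false  [A.hot == true]
21. n12.sig = false  [terminal]
22. n13.lab = "uu"  [terminal]
23. n14.lab = "nx"  [terminal]
24. n11.acc = true  [C.live == false]
25. n8.cnt = false  [C.acc == false]
26. n0.wid = "mm"  ["mm"]
27. n0.hot = "qm"  ["qm"]

false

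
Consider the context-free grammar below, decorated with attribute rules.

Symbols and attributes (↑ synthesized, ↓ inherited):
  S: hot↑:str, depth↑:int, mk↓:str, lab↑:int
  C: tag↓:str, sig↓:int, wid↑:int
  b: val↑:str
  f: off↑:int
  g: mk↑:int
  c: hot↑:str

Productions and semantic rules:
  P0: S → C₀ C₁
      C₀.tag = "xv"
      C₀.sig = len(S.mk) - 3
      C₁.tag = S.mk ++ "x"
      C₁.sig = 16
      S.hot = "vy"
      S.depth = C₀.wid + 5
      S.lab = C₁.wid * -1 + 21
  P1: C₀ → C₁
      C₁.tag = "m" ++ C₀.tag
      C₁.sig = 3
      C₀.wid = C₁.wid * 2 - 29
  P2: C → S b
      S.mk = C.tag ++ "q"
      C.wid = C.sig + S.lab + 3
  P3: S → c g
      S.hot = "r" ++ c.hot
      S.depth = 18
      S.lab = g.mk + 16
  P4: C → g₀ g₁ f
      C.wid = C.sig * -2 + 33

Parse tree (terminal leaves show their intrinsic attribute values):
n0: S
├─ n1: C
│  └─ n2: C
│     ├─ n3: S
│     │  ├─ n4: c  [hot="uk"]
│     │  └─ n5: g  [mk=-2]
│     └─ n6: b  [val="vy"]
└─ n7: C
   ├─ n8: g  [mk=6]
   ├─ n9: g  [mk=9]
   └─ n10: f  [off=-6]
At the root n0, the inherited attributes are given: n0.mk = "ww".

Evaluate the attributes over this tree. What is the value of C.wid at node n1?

1. n0.mk = "ww"  [given at root]
2. n1.tag = "xv"  ["xv"]
3. n1.sig = -1  [len(S.mk) - 3]
4. n2.tag = "mxv"  ["m" ++ C₀.tag]
5. n2.sig = 3  [3]
6. n3.mk = "mxvq"  [C.tag ++ "q"]
7. n4.hot = "uk"  [terminal]
8. n5.mk = -2  [terminal]
9. n3.hot = "ruk"  ["r" ++ c.hot]
10. n3.depth = 18  [18]
11. n3.lab = 14  [g.mk + 16]
12. n6.val = "vy"  [terminal]
13. n2.wid = 20  [C.sig + S.lab + 3]
14. n1.wid = 11  [C₁.wid * 2 - 29]
15. n7.tag = "wwx"  [S.mk ++ "x"]
16. n7.sig = 16  [16]
17. n8.mk = 6  [terminal]
18. n9.mk = 9  [terminal]
19. n10.off = -6  [terminal]
20. n7.wid = 1  [C.sig * -2 + 33]
21. n0.hot = "vy"  ["vy"]
22. n0.depth = 16  [C₀.wid + 5]
23. n0.lab = 20  [C₁.wid * -1 + 21]

11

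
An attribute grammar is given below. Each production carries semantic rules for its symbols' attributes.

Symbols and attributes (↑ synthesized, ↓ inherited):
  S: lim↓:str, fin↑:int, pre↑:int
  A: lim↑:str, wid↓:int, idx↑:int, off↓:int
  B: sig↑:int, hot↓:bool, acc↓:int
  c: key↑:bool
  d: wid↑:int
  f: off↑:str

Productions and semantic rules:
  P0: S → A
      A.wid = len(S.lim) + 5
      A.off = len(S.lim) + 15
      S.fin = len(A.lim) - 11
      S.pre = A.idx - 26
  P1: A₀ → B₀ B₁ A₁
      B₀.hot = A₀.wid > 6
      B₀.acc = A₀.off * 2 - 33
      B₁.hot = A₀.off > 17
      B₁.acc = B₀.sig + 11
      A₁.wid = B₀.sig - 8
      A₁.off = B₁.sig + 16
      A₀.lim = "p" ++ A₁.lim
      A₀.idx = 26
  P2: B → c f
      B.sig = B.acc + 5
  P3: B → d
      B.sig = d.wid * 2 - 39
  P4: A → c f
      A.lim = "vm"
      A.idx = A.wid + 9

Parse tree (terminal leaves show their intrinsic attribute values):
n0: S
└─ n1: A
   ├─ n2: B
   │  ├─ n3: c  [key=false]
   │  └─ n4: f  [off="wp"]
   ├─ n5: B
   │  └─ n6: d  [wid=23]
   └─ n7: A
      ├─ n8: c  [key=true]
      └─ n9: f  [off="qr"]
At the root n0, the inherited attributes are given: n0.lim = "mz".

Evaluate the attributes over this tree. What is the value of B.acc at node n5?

1. n0.lim = "mz"  [given at root]
2. n1.wid = 7  [len(S.lim) + 5]
3. n1.off = 17  [len(S.lim) + 15]
4. n2.hot = true  [A₀.wid > 6]
5. n2.acc = 1  [A₀.off * 2 - 33]
6. n3.key = false  [terminal]
7. n4.off = "wp"  [terminal]
8. n2.sig = 6  [B.acc + 5]
9. n5.hot = false  [A₀.off > 17]
10. n5.acc = 17  [B₀.sig + 11]
11. n6.wid = 23  [terminal]
12. n5.sig = 7  [d.wid * 2 - 39]
13. n7.wid = -2  [B₀.sig - 8]
14. n7.off = 23  [B₁.sig + 16]
15. n8.key = true  [terminal]
16. n9.off = "qr"  [terminal]
17. n7.lim = "vm"  ["vm"]
18. n7.idx = 7  [A.wid + 9]
19. n1.lim = "pvm"  ["p" ++ A₁.lim]
20. n1.idx = 26  [26]
21. n0.fin = -8  [len(A.lim) - 11]
22. n0.pre = 0  [A.idx - 26]

17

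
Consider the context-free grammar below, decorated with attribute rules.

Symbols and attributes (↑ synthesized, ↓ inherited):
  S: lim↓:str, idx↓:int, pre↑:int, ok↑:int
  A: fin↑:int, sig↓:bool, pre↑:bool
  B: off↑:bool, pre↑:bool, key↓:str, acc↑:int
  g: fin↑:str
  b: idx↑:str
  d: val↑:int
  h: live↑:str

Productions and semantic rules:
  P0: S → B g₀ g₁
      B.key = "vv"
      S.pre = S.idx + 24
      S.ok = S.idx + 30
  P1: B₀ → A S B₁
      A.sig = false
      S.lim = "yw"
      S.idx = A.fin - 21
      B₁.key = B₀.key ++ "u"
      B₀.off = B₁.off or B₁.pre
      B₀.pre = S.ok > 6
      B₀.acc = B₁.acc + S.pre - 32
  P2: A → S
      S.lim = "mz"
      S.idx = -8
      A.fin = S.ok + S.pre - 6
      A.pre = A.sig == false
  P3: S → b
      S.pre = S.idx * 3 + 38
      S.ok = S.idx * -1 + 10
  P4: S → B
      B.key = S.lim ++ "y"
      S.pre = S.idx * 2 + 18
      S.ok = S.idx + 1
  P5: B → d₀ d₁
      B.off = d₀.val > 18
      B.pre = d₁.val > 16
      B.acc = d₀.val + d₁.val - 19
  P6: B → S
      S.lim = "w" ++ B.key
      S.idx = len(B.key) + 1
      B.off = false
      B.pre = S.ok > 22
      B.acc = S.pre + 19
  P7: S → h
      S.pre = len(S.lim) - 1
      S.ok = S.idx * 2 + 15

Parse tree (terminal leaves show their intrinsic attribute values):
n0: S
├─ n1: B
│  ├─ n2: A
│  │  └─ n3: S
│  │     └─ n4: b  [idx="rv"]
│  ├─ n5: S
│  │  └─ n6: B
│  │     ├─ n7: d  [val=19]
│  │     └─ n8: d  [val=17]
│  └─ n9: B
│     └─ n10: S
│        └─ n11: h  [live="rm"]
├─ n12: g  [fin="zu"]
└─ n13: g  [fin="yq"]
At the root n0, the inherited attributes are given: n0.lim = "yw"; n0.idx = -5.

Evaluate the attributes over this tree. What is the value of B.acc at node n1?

1. n0.lim = "yw"  [given at root]
2. n0.idx = -5  [given at root]
3. n1.key = "vv"  ["vv"]
4. n2.sig = false  [false]
5. n3.lim = "mz"  ["mz"]
6. n3.idx = -8  [-8]
7. n4.idx = "rv"  [terminal]
8. n3.pre = 14  [S.idx * 3 + 38]
9. n3.ok = 18  [S.idx * -1 + 10]
10. n2.fin = 26  [S.ok + S.pre - 6]
11. n2.pre = true  [A.sig == false]
12. n5.lim = "yw"  ["yw"]
13. n5.idx = 5  [A.fin - 21]
14. n6.key = "ywy"  [S.lim ++ "y"]
15. n7.val = 19  [terminal]
16. n8.val = 17  [terminal]
17. n6.off = true  [d₀.val > 18]
18. n6.pre = true  [d₁.val > 16]
19. n6.acc = 17  [d₀.val + d₁.val - 19]
20. n5.pre = 28  [S.idx * 2 + 18]
21. n5.ok = 6  [S.idx + 1]
22. n9.key = "vvu"  [B₀.key ++ "u"]
23. n10.lim = "wvvu"  ["w" ++ B.key]
24. n10.idx = 4  [len(B.key) + 1]
25. n11.live = "rm"  [terminal]
26. n10.pre = 3  [len(S.lim) - 1]
27. n10.ok = 23  [S.idx * 2 + 15]
28. n9.off = false  [false]
29. n9.pre = true  [S.ok > 22]
30. n9.acc = 22  [S.pre + 19]
31. n1.off = true  [B₁.off or B₁.pre]
32. n1.pre = false  [S.ok > 6]
33. n1.acc = 18  [B₁.acc + S.pre - 32]
34. n12.fin = "zu"  [terminal]
35. n13.fin = "yq"  [terminal]
36. n0.pre = 19  [S.idx + 24]
37. n0.ok = 25  [S.idx + 30]

18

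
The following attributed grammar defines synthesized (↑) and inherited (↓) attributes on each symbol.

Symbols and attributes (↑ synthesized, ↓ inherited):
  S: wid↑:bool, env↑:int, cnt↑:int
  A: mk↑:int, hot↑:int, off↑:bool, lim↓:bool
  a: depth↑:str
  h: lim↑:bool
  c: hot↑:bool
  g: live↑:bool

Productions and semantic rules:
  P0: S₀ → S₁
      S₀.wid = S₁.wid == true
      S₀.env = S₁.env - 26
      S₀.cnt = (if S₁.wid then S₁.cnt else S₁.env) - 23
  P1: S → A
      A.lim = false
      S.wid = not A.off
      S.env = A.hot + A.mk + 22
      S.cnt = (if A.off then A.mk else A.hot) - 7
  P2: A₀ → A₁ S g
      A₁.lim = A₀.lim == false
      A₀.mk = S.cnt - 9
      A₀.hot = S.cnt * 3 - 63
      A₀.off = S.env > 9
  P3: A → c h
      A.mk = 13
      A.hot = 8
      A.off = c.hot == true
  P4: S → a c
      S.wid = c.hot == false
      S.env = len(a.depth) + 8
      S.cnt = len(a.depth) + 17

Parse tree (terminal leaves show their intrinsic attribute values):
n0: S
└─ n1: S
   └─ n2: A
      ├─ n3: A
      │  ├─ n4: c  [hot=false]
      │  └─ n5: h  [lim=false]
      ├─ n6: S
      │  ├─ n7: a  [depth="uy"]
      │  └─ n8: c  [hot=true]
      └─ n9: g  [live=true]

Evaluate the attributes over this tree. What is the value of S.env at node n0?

1. n2.lim = false  [false]
2. n3.lim = true  [A₀.lim == false]
3. n4.hot = false  [terminal]
4. n5.lim = false  [terminal]
5. n3.mk = 13  [13]
6. n3.hot = 8  [8]
7. n3.off = false  [c.hot == true]
8. n7.depth = "uy"  [terminal]
9. n8.hot = true  [terminal]
10. n6.wid = false  [c.hot == false]
11. n6.env = 10  [len(a.depth) + 8]
12. n6.cnt = 19  [len(a.depth) + 17]
13. n9.live = true  [terminal]
14. n2.mk = 10  [S.cnt - 9]
15. n2.hot = -6  [S.cnt * 3 - 63]
16. n2.off = true  [S.env > 9]
17. n1.wid = false  [not A.off]
18. n1.env = 26  [A.hot + A.mk + 22]
19. n1.cnt = 3  [(if A.off then A.mk else A.hot) - 7]
20. n0.wid = false  [S₁.wid == true]
21. n0.env = 0  [S₁.env - 26]
22. n0.cnt = 3  [(if S₁.wid then S₁.cnt else S₁.env) - 23]

0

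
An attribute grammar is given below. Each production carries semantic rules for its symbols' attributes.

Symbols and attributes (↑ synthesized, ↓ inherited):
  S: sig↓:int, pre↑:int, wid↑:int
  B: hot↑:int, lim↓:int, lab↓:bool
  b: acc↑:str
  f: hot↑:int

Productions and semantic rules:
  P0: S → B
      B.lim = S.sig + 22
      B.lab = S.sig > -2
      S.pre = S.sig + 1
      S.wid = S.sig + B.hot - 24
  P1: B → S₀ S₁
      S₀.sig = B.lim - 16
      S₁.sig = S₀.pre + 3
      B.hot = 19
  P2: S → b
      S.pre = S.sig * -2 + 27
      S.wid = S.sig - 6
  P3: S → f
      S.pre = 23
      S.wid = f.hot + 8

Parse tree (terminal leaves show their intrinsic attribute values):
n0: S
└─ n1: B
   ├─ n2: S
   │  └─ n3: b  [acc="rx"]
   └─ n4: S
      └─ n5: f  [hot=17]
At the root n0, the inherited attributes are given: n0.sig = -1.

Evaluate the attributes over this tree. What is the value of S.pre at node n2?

17

1. n0.sig = -1  [given at root]
2. n1.lim = 21  [S.sig + 22]
3. n1.lab = true  [S.sig > -2]
4. n2.sig = 5  [B.lim - 16]
5. n3.acc = "rx"  [terminal]
6. n2.pre = 17  [S.sig * -2 + 27]
7. n2.wid = -1  [S.sig - 6]
8. n4.sig = 20  [S₀.pre + 3]
9. n5.hot = 17  [terminal]
10. n4.pre = 23  [23]
11. n4.wid = 25  [f.hot + 8]
12. n1.hot = 19  [19]
13. n0.pre = 0  [S.sig + 1]
14. n0.wid = -6  [S.sig + B.hot - 24]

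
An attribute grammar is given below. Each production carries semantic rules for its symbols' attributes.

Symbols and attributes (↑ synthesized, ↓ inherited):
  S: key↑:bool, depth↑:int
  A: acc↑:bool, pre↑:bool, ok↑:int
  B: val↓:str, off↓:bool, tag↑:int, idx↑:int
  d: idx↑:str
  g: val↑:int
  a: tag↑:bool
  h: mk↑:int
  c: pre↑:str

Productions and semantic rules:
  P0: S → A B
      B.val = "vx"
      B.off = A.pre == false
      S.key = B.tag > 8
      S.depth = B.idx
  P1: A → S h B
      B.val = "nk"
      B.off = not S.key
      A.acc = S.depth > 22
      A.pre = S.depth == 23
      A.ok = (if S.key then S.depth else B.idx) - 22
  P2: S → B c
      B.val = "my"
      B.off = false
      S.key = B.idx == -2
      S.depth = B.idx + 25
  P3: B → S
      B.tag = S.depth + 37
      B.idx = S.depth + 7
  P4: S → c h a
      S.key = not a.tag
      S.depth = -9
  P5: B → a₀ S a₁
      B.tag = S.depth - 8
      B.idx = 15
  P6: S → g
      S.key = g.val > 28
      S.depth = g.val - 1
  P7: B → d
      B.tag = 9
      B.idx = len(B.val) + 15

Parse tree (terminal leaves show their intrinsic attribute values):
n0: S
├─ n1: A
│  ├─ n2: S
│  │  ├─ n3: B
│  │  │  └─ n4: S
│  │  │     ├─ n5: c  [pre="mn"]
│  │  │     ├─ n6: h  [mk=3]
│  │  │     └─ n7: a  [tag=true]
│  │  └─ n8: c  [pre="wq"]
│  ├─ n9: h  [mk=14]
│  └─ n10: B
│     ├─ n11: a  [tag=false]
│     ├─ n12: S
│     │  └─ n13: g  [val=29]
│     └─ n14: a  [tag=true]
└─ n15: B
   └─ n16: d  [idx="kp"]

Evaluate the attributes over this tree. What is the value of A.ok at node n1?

1. n3.val = "my"  ["my"]
2. n3.off = false  [false]
3. n5.pre = "mn"  [terminal]
4. n6.mk = 3  [terminal]
5. n7.tag = true  [terminal]
6. n4.key = false  [not a.tag]
7. n4.depth = -9  [-9]
8. n3.tag = 28  [S.depth + 37]
9. n3.idx = -2  [S.depth + 7]
10. n8.pre = "wq"  [terminal]
11. n2.key = true  [B.idx == -2]
12. n2.depth = 23  [B.idx + 25]
13. n9.mk = 14  [terminal]
14. n10.val = "nk"  ["nk"]
15. n10.off = false  [not S.key]
16. n11.tag = false  [terminal]
17. n13.val = 29  [terminal]
18. n12.key = true  [g.val > 28]
19. n12.depth = 28  [g.val - 1]
20. n14.tag = true  [terminal]
21. n10.tag = 20  [S.depth - 8]
22. n10.idx = 15  [15]
23. n1.acc = true  [S.depth > 22]
24. n1.pre = true  [S.depth == 23]
25. n1.ok = 1  [(if S.key then S.depth else B.idx) - 22]
26. n15.val = "vx"  ["vx"]
27. n15.off = false  [A.pre == false]
28. n16.idx = "kp"  [terminal]
29. n15.tag = 9  [9]
30. n15.idx = 17  [len(B.val) + 15]
31. n0.key = true  [B.tag > 8]
32. n0.depth = 17  [B.idx]

1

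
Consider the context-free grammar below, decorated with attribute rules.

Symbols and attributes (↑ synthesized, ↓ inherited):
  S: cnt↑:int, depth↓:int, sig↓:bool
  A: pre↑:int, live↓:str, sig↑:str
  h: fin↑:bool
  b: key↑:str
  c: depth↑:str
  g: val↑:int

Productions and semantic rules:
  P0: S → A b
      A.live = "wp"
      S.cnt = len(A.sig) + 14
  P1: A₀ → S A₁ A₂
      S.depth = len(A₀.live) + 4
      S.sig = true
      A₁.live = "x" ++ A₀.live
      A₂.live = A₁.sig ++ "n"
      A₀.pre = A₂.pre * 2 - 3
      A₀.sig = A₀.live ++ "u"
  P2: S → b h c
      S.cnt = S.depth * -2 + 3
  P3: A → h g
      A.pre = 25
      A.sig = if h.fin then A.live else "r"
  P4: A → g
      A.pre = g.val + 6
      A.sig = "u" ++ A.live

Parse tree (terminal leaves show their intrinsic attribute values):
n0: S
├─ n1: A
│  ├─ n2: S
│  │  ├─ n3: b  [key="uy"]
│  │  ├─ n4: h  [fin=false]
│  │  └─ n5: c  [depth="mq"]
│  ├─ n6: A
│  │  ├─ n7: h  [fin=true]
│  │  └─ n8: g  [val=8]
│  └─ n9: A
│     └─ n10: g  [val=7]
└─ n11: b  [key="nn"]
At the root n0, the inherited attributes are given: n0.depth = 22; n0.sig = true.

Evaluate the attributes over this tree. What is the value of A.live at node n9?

"xwpn"

1. n0.depth = 22  [given at root]
2. n0.sig = true  [given at root]
3. n1.live = "wp"  ["wp"]
4. n2.depth = 6  [len(A₀.live) + 4]
5. n2.sig = true  [true]
6. n3.key = "uy"  [terminal]
7. n4.fin = false  [terminal]
8. n5.depth = "mq"  [terminal]
9. n2.cnt = -9  [S.depth * -2 + 3]
10. n6.live = "xwp"  ["x" ++ A₀.live]
11. n7.fin = true  [terminal]
12. n8.val = 8  [terminal]
13. n6.pre = 25  [25]
14. n6.sig = "xwp"  [if h.fin then A.live else "r"]
15. n9.live = "xwpn"  [A₁.sig ++ "n"]
16. n10.val = 7  [terminal]
17. n9.pre = 13  [g.val + 6]
18. n9.sig = "uxwpn"  ["u" ++ A.live]
19. n1.pre = 23  [A₂.pre * 2 - 3]
20. n1.sig = "wpu"  [A₀.live ++ "u"]
21. n11.key = "nn"  [terminal]
22. n0.cnt = 17  [len(A.sig) + 14]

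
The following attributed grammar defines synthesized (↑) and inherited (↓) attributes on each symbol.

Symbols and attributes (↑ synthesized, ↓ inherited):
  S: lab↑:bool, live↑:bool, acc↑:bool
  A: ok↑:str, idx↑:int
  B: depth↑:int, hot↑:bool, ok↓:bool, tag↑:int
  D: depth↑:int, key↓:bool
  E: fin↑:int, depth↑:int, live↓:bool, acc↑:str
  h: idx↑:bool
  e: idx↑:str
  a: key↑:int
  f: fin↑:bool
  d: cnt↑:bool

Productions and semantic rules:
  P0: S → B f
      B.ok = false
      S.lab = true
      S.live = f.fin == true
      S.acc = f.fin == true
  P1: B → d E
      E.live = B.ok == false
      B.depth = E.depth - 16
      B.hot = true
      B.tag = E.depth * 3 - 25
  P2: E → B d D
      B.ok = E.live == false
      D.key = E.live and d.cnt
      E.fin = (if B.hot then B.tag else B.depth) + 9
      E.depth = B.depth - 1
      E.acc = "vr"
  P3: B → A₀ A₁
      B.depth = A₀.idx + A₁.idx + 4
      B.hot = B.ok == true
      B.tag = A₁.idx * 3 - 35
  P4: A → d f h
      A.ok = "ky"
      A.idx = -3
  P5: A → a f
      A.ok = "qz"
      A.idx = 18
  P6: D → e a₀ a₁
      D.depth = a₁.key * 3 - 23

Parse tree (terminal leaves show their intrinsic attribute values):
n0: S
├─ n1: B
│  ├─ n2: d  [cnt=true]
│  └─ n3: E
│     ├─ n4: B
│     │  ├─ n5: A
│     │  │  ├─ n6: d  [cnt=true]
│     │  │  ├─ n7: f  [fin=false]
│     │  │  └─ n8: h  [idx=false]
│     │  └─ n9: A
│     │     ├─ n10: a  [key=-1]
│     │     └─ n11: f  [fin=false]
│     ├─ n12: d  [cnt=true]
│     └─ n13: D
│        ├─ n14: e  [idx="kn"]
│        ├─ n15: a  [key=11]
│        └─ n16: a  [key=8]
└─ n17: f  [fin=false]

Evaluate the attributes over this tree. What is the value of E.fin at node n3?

1. n1.ok = false  [false]
2. n2.cnt = true  [terminal]
3. n3.live = true  [B.ok == false]
4. n4.ok = false  [E.live == false]
5. n6.cnt = true  [terminal]
6. n7.fin = false  [terminal]
7. n8.idx = false  [terminal]
8. n5.ok = "ky"  ["ky"]
9. n5.idx = -3  [-3]
10. n10.key = -1  [terminal]
11. n11.fin = false  [terminal]
12. n9.ok = "qz"  ["qz"]
13. n9.idx = 18  [18]
14. n4.depth = 19  [A₀.idx + A₁.idx + 4]
15. n4.hot = false  [B.ok == true]
16. n4.tag = 19  [A₁.idx * 3 - 35]
17. n12.cnt = true  [terminal]
18. n13.key = true  [E.live and d.cnt]
19. n14.idx = "kn"  [terminal]
20. n15.key = 11  [terminal]
21. n16.key = 8  [terminal]
22. n13.depth = 1  [a₁.key * 3 - 23]
23. n3.fin = 28  [(if B.hot then B.tag else B.depth) + 9]
24. n3.depth = 18  [B.depth - 1]
25. n3.acc = "vr"  ["vr"]
26. n1.depth = 2  [E.depth - 16]
27. n1.hot = true  [true]
28. n1.tag = 29  [E.depth * 3 - 25]
29. n17.fin = false  [terminal]
30. n0.lab = true  [true]
31. n0.live = false  [f.fin == true]
32. n0.acc = false  [f.fin == true]

28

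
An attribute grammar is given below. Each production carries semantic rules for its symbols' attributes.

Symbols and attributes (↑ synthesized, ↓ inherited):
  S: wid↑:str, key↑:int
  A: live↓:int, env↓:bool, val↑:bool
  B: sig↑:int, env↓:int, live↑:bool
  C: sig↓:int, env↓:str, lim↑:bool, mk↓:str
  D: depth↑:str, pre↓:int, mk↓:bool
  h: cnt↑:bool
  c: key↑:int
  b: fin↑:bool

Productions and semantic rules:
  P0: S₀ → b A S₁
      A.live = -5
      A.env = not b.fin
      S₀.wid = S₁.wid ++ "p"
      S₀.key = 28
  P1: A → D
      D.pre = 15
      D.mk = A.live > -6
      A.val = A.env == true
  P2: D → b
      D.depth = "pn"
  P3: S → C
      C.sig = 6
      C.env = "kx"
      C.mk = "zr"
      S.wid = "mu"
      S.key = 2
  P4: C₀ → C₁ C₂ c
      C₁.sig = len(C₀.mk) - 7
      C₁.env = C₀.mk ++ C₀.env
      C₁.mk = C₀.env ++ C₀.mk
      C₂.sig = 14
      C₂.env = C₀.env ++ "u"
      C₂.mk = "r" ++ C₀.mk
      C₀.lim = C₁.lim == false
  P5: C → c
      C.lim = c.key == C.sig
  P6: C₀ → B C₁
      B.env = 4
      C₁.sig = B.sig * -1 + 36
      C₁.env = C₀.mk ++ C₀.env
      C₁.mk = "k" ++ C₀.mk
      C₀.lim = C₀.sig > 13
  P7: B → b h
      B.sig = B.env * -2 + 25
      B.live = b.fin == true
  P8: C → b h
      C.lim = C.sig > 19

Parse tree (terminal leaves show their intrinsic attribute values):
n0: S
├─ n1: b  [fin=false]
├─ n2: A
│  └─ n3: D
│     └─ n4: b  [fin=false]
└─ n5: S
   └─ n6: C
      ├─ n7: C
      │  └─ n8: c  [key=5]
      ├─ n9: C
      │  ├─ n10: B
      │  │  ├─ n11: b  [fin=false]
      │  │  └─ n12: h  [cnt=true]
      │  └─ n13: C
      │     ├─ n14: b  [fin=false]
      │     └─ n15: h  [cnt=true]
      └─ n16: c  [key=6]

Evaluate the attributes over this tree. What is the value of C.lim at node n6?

1. n1.fin = false  [terminal]
2. n2.live = -5  [-5]
3. n2.env = true  [not b.fin]
4. n3.pre = 15  [15]
5. n3.mk = true  [A.live > -6]
6. n4.fin = false  [terminal]
7. n3.depth = "pn"  ["pn"]
8. n2.val = true  [A.env == true]
9. n6.sig = 6  [6]
10. n6.env = "kx"  ["kx"]
11. n6.mk = "zr"  ["zr"]
12. n7.sig = -5  [len(C₀.mk) - 7]
13. n7.env = "zrkx"  [C₀.mk ++ C₀.env]
14. n7.mk = "kxzr"  [C₀.env ++ C₀.mk]
15. n8.key = 5  [terminal]
16. n7.lim = false  [c.key == C.sig]
17. n9.sig = 14  [14]
18. n9.env = "kxu"  [C₀.env ++ "u"]
19. n9.mk = "rzr"  ["r" ++ C₀.mk]
20. n10.env = 4  [4]
21. n11.fin = false  [terminal]
22. n12.cnt = true  [terminal]
23. n10.sig = 17  [B.env * -2 + 25]
24. n10.live = false  [b.fin == true]
25. n13.sig = 19  [B.sig * -1 + 36]
26. n13.env = "rzrkxu"  [C₀.mk ++ C₀.env]
27. n13.mk = "krzr"  ["k" ++ C₀.mk]
28. n14.fin = false  [terminal]
29. n15.cnt = true  [terminal]
30. n13.lim = false  [C.sig > 19]
31. n9.lim = true  [C₀.sig > 13]
32. n16.key = 6  [terminal]
33. n6.lim = true  [C₁.lim == false]
34. n5.wid = "mu"  ["mu"]
35. n5.key = 2  [2]
36. n0.wid = "mup"  [S₁.wid ++ "p"]
37. n0.key = 28  [28]

true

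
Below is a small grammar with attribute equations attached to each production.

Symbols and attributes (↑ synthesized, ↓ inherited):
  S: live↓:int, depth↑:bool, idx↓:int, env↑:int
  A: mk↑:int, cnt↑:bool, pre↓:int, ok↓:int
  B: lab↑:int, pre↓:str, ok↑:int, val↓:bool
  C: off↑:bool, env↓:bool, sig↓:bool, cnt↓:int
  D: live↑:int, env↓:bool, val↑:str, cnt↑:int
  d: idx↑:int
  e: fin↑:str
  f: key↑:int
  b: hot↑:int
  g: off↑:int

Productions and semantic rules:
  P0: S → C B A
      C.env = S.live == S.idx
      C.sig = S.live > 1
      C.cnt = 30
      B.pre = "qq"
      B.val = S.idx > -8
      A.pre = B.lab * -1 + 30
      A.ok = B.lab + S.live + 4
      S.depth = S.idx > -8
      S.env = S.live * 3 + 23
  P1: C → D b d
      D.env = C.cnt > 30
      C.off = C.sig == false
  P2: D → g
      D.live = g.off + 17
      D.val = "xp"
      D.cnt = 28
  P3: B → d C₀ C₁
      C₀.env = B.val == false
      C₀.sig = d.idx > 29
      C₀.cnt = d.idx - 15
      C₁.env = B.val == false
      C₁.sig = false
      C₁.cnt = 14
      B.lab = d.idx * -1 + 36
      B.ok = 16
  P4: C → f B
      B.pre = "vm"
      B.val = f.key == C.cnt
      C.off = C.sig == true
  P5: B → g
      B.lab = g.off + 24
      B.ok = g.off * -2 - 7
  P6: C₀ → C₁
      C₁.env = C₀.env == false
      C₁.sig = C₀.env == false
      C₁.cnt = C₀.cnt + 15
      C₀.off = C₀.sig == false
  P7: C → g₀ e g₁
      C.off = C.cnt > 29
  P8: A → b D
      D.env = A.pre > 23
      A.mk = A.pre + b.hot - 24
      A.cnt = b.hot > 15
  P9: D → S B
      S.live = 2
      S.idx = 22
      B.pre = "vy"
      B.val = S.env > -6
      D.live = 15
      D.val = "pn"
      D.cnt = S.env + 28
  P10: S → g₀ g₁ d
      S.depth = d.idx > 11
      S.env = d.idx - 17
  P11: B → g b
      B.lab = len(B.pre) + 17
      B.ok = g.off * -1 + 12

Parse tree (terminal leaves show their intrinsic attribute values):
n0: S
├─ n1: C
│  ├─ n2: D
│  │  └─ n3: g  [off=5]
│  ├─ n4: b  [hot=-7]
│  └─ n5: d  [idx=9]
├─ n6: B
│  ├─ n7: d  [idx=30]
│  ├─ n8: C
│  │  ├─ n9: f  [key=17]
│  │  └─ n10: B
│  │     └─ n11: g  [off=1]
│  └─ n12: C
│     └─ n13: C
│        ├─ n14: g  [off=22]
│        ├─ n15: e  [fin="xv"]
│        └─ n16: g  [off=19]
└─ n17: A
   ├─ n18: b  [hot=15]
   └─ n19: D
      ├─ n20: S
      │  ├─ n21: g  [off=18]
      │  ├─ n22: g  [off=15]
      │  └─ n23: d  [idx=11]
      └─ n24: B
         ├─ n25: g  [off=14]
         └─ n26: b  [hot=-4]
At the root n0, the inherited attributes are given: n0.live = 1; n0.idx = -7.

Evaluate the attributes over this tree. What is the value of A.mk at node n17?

1. n0.live = 1  [given at root]
2. n0.idx = -7  [given at root]
3. n1.env = false  [S.live == S.idx]
4. n1.sig = false  [S.live > 1]
5. n1.cnt = 30  [30]
6. n2.env = false  [C.cnt > 30]
7. n3.off = 5  [terminal]
8. n2.live = 22  [g.off + 17]
9. n2.val = "xp"  ["xp"]
10. n2.cnt = 28  [28]
11. n4.hot = -7  [terminal]
12. n5.idx = 9  [terminal]
13. n1.off = true  [C.sig == false]
14. n6.pre = "qq"  ["qq"]
15. n6.val = true  [S.idx > -8]
16. n7.idx = 30  [terminal]
17. n8.env = false  [B.val == false]
18. n8.sig = true  [d.idx > 29]
19. n8.cnt = 15  [d.idx - 15]
20. n9.key = 17  [terminal]
21. n10.pre = "vm"  ["vm"]
22. n10.val = false  [f.key == C.cnt]
23. n11.off = 1  [terminal]
24. n10.lab = 25  [g.off + 24]
25. n10.ok = -9  [g.off * -2 - 7]
26. n8.off = true  [C.sig == true]
27. n12.env = false  [B.val == false]
28. n12.sig = false  [false]
29. n12.cnt = 14  [14]
30. n13.env = true  [C₀.env == false]
31. n13.sig = true  [C₀.env == false]
32. n13.cnt = 29  [C₀.cnt + 15]
33. n14.off = 22  [terminal]
34. n15.fin = "xv"  [terminal]
35. n16.off = 19  [terminal]
36. n13.off = false  [C.cnt > 29]
37. n12.off = true  [C₀.sig == false]
38. n6.lab = 6  [d.idx * -1 + 36]
39. n6.ok = 16  [16]
40. n17.pre = 24  [B.lab * -1 + 30]
41. n17.ok = 11  [B.lab + S.live + 4]
42. n18.hot = 15  [terminal]
43. n19.env = true  [A.pre > 23]
44. n20.live = 2  [2]
45. n20.idx = 22  [22]
46. n21.off = 18  [terminal]
47. n22.off = 15  [terminal]
48. n23.idx = 11  [terminal]
49. n20.depth = false  [d.idx > 11]
50. n20.env = -6  [d.idx - 17]
51. n24.pre = "vy"  ["vy"]
52. n24.val = false  [S.env > -6]
53. n25.off = 14  [terminal]
54. n26.hot = -4  [terminal]
55. n24.lab = 19  [len(B.pre) + 17]
56. n24.ok = -2  [g.off * -1 + 12]
57. n19.live = 15  [15]
58. n19.val = "pn"  ["pn"]
59. n19.cnt = 22  [S.env + 28]
60. n17.mk = 15  [A.pre + b.hot - 24]
61. n17.cnt = false  [b.hot > 15]
62. n0.depth = true  [S.idx > -8]
63. n0.env = 26  [S.live * 3 + 23]

15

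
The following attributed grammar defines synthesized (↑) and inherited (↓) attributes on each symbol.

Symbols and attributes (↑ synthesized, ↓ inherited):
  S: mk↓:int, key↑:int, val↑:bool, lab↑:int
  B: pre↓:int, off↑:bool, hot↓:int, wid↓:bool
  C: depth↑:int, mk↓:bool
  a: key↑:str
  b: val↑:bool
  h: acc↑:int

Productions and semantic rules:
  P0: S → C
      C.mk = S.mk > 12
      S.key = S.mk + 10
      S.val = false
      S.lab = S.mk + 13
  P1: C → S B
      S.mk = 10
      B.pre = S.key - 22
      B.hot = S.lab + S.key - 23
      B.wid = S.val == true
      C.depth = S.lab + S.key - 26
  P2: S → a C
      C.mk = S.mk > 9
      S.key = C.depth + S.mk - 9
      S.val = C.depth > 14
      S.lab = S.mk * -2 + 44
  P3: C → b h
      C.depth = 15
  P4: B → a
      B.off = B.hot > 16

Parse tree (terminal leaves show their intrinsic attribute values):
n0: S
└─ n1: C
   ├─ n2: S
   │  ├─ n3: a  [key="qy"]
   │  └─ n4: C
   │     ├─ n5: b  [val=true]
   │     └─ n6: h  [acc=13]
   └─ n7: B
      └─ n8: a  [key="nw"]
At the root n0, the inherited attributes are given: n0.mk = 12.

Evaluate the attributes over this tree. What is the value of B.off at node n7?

true

1. n0.mk = 12  [given at root]
2. n1.mk = false  [S.mk > 12]
3. n2.mk = 10  [10]
4. n3.key = "qy"  [terminal]
5. n4.mk = true  [S.mk > 9]
6. n5.val = true  [terminal]
7. n6.acc = 13  [terminal]
8. n4.depth = 15  [15]
9. n2.key = 16  [C.depth + S.mk - 9]
10. n2.val = true  [C.depth > 14]
11. n2.lab = 24  [S.mk * -2 + 44]
12. n7.pre = -6  [S.key - 22]
13. n7.hot = 17  [S.lab + S.key - 23]
14. n7.wid = true  [S.val == true]
15. n8.key = "nw"  [terminal]
16. n7.off = true  [B.hot > 16]
17. n1.depth = 14  [S.lab + S.key - 26]
18. n0.key = 22  [S.mk + 10]
19. n0.val = false  [false]
20. n0.lab = 25  [S.mk + 13]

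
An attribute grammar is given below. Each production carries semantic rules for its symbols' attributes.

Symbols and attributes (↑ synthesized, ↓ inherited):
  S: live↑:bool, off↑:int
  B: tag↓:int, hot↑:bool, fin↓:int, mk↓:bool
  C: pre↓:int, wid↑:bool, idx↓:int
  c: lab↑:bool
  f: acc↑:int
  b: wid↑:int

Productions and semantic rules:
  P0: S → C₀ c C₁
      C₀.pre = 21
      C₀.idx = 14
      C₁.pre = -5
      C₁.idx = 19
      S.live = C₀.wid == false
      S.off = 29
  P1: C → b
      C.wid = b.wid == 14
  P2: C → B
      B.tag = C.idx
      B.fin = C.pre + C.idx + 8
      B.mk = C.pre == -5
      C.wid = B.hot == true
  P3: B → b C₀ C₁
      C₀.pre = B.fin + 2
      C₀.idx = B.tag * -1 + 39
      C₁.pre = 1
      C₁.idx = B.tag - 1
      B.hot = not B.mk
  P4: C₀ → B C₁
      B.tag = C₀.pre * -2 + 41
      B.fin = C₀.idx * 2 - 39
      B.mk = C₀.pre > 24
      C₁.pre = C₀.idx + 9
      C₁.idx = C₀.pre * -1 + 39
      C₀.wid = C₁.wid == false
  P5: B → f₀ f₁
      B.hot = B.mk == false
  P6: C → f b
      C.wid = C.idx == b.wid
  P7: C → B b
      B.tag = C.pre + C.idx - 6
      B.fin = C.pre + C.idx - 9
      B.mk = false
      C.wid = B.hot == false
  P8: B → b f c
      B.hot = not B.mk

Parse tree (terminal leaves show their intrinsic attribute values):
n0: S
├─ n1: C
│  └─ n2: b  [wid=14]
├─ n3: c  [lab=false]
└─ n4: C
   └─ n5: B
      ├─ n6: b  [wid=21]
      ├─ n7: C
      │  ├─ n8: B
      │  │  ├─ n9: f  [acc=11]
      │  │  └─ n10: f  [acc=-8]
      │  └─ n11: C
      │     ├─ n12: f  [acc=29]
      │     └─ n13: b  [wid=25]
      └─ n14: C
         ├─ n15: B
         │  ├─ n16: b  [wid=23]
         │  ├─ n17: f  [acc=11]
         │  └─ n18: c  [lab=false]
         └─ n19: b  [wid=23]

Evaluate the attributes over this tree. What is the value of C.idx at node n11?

15

1. n1.pre = 21  [21]
2. n1.idx = 14  [14]
3. n2.wid = 14  [terminal]
4. n1.wid = true  [b.wid == 14]
5. n3.lab = false  [terminal]
6. n4.pre = -5  [-5]
7. n4.idx = 19  [19]
8. n5.tag = 19  [C.idx]
9. n5.fin = 22  [C.pre + C.idx + 8]
10. n5.mk = true  [C.pre == -5]
11. n6.wid = 21  [terminal]
12. n7.pre = 24  [B.fin + 2]
13. n7.idx = 20  [B.tag * -1 + 39]
14. n8.tag = -7  [C₀.pre * -2 + 41]
15. n8.fin = 1  [C₀.idx * 2 - 39]
16. n8.mk = false  [C₀.pre > 24]
17. n9.acc = 11  [terminal]
18. n10.acc = -8  [terminal]
19. n8.hot = true  [B.mk == false]
20. n11.pre = 29  [C₀.idx + 9]
21. n11.idx = 15  [C₀.pre * -1 + 39]
22. n12.acc = 29  [terminal]
23. n13.wid = 25  [terminal]
24. n11.wid = false  [C.idx == b.wid]
25. n7.wid = true  [C₁.wid == false]
26. n14.pre = 1  [1]
27. n14.idx = 18  [B.tag - 1]
28. n15.tag = 13  [C.pre + C.idx - 6]
29. n15.fin = 10  [C.pre + C.idx - 9]
30. n15.mk = false  [false]
31. n16.wid = 23  [terminal]
32. n17.acc = 11  [terminal]
33. n18.lab = false  [terminal]
34. n15.hot = true  [not B.mk]
35. n19.wid = 23  [terminal]
36. n14.wid = false  [B.hot == false]
37. n5.hot = false  [not B.mk]
38. n4.wid = false  [B.hot == true]
39. n0.live = false  [C₀.wid == false]
40. n0.off = 29  [29]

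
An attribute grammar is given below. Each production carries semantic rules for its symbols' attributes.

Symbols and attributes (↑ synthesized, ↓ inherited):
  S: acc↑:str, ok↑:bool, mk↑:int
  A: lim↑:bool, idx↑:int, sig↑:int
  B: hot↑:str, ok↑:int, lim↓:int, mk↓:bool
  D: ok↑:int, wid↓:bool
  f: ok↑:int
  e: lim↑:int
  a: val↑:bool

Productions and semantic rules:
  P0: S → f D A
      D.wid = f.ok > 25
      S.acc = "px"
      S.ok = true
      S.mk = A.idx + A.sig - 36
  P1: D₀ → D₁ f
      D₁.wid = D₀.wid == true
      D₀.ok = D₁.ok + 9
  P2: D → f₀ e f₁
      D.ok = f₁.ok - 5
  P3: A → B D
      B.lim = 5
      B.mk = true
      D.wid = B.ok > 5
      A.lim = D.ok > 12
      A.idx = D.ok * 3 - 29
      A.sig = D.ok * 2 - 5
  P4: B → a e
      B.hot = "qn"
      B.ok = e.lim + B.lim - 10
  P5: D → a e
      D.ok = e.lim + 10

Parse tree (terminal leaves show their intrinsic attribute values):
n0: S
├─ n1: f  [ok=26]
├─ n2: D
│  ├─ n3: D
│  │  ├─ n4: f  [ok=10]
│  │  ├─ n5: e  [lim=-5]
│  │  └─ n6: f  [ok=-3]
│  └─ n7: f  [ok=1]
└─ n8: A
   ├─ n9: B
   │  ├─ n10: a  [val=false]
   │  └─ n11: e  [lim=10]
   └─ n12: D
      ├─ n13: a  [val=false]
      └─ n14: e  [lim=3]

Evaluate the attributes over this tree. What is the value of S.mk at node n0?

1. n1.ok = 26  [terminal]
2. n2.wid = true  [f.ok > 25]
3. n3.wid = true  [D₀.wid == true]
4. n4.ok = 10  [terminal]
5. n5.lim = -5  [terminal]
6. n6.ok = -3  [terminal]
7. n3.ok = -8  [f₁.ok - 5]
8. n7.ok = 1  [terminal]
9. n2.ok = 1  [D₁.ok + 9]
10. n9.lim = 5  [5]
11. n9.mk = true  [true]
12. n10.val = false  [terminal]
13. n11.lim = 10  [terminal]
14. n9.hot = "qn"  ["qn"]
15. n9.ok = 5  [e.lim + B.lim - 10]
16. n12.wid = false  [B.ok > 5]
17. n13.val = false  [terminal]
18. n14.lim = 3  [terminal]
19. n12.ok = 13  [e.lim + 10]
20. n8.lim = true  [D.ok > 12]
21. n8.idx = 10  [D.ok * 3 - 29]
22. n8.sig = 21  [D.ok * 2 - 5]
23. n0.acc = "px"  ["px"]
24. n0.ok = true  [true]
25. n0.mk = -5  [A.idx + A.sig - 36]

-5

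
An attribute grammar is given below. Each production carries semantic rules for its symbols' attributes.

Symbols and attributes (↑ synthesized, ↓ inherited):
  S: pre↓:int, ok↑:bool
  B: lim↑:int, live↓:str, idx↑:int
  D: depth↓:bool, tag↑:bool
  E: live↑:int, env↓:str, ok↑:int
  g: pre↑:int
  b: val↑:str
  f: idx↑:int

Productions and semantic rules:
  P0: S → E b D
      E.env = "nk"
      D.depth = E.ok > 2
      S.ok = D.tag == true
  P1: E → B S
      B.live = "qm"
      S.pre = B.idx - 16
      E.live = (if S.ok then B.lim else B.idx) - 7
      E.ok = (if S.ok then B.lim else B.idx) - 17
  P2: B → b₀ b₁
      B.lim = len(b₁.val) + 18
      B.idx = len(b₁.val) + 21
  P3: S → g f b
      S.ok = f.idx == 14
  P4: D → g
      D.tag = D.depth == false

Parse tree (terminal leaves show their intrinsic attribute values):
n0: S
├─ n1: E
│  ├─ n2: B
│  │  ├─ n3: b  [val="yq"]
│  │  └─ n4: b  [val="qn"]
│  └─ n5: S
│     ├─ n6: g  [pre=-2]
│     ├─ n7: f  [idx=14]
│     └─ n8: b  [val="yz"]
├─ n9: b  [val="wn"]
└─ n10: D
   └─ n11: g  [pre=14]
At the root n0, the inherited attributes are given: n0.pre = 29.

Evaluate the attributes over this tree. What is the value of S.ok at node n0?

1. n0.pre = 29  [given at root]
2. n1.env = "nk"  ["nk"]
3. n2.live = "qm"  ["qm"]
4. n3.val = "yq"  [terminal]
5. n4.val = "qn"  [terminal]
6. n2.lim = 20  [len(b₁.val) + 18]
7. n2.idx = 23  [len(b₁.val) + 21]
8. n5.pre = 7  [B.idx - 16]
9. n6.pre = -2  [terminal]
10. n7.idx = 14  [terminal]
11. n8.val = "yz"  [terminal]
12. n5.ok = true  [f.idx == 14]
13. n1.live = 13  [(if S.ok then B.lim else B.idx) - 7]
14. n1.ok = 3  [(if S.ok then B.lim else B.idx) - 17]
15. n9.val = "wn"  [terminal]
16. n10.depth = true  [E.ok > 2]
17. n11.pre = 14  [terminal]
18. n10.tag = false  [D.depth == false]
19. n0.ok = false  [D.tag == true]

false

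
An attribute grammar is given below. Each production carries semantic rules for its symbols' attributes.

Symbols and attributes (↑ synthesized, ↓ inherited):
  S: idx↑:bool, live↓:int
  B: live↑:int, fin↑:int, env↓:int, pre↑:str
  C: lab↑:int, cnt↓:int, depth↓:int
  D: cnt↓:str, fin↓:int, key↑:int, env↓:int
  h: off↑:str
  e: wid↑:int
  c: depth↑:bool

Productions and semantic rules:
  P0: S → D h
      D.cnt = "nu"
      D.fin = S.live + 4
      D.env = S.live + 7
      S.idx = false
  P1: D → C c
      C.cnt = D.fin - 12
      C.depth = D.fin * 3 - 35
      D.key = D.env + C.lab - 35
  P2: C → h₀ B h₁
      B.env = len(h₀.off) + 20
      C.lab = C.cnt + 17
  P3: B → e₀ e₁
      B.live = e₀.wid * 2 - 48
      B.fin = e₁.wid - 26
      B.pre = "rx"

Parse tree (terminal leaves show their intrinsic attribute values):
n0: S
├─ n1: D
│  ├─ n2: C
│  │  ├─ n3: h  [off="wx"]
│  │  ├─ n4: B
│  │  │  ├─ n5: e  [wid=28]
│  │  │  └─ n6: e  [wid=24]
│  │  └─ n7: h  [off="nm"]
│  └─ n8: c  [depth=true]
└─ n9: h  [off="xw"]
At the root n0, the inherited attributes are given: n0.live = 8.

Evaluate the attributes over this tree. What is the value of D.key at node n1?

-3

1. n0.live = 8  [given at root]
2. n1.cnt = "nu"  ["nu"]
3. n1.fin = 12  [S.live + 4]
4. n1.env = 15  [S.live + 7]
5. n2.cnt = 0  [D.fin - 12]
6. n2.depth = 1  [D.fin * 3 - 35]
7. n3.off = "wx"  [terminal]
8. n4.env = 22  [len(h₀.off) + 20]
9. n5.wid = 28  [terminal]
10. n6.wid = 24  [terminal]
11. n4.live = 8  [e₀.wid * 2 - 48]
12. n4.fin = -2  [e₁.wid - 26]
13. n4.pre = "rx"  ["rx"]
14. n7.off = "nm"  [terminal]
15. n2.lab = 17  [C.cnt + 17]
16. n8.depth = true  [terminal]
17. n1.key = -3  [D.env + C.lab - 35]
18. n9.off = "xw"  [terminal]
19. n0.idx = false  [false]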